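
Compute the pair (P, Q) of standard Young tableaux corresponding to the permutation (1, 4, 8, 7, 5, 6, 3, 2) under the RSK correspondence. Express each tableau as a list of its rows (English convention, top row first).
Insert each entry of the permutation into P by Schensted row insertion, recording in Q the position of each new cell.

Insert 1: appended to row 1. P = [[1]].
Insert 4: appended to row 1. P = [[1, 4]].
Insert 8: appended to row 1. P = [[1, 4, 8]].
Insert 7: 7 bumps 8 from row 1; 8 starts row 2. P = [[1, 4, 7], [8]].
Insert 5: 5 bumps 7 from row 1; 7 bumps 8 from row 2; 8 starts row 3. P = [[1, 4, 5], [7], [8]].
Insert 6: appended to row 1. P = [[1, 4, 5, 6], [7], [8]].
Insert 3: 3 bumps 4 from row 1; 4 bumps 7 from row 2; 7 bumps 8 from row 3; 8 starts row 4. P = [[1, 3, 5, 6], [4], [7], [8]].
Insert 2: 2 bumps 3 from row 1; 3 bumps 4 from row 2; 4 bumps 7 from row 3; 7 bumps 8 from row 4; 8 starts row 5. P = [[1, 2, 5, 6], [3], [4], [7], [8]].

So P = [[1, 2, 5, 6], [3], [4], [7], [8]], Q = [[1, 2, 3, 6], [4], [5], [7], [8]].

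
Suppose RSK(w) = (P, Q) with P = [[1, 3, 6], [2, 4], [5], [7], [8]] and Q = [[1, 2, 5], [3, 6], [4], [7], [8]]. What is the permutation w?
2 8 5 1 7 6 4 3

Reverse the RSK construction: for i from n down to 1, find the cell of Q containing i, remove the entry at that cell from P, and reverse-bump it up through P; the value ejected from row 1 is w(i).

Step i=8: Q has 8 at row 5, column 1; remove 8 from row 5 of P and reverse-bump: 8 enters row 4 and ejects 7; 7 enters row 3 and ejects 5; 5 enters row 2 and ejects 4; 4 enters row 1 and ejects 3. So w(8) = 3. P is now [[1, 4, 6], [2, 5], [7], [8]].
Step i=7: Q has 7 at row 4, column 1; remove 8 from row 4 of P and reverse-bump: 8 enters row 3 and ejects 7; 7 enters row 2 and ejects 5; 5 enters row 1 and ejects 4. So w(7) = 4. P is now [[1, 5, 6], [2, 7], [8]].
Step i=6: Q has 6 at row 2, column 2; remove 7 from row 2 of P and reverse-bump: 7 enters row 1 and ejects 6. So w(6) = 6. P is now [[1, 5, 7], [2], [8]].
Step i=5: Q has 5 at row 1, column 3; remove that cell from P, ejecting 7. So w(5) = 7. P is now [[1, 5], [2], [8]].
Step i=4: Q has 4 at row 3, column 1; remove 8 from row 3 of P and reverse-bump: 8 enters row 2 and ejects 2; 2 enters row 1 and ejects 1. So w(4) = 1. P is now [[2, 5], [8]].
Step i=3: Q has 3 at row 2, column 1; remove 8 from row 2 of P and reverse-bump: 8 enters row 1 and ejects 5. So w(3) = 5. P is now [[2, 8]].
Step i=2: Q has 2 at row 1, column 2; remove that cell from P, ejecting 8. So w(2) = 8. P is now [[2]].
Step i=1: Q has 1 at row 1, column 1; remove that cell from P, ejecting 2. So w(1) = 2. P is now [].

So w = 2 8 5 1 7 6 4 3.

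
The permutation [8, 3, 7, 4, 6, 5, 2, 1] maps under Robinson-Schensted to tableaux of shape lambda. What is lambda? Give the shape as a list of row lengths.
Row-insert each entry into an empty tableau.

After inserting 8: P = [[8]].
After inserting 3: P = [[3], [8]].
After inserting 7: P = [[3, 7], [8]].
After inserting 4: P = [[3, 4], [7], [8]].
After inserting 6: P = [[3, 4, 6], [7], [8]].
After inserting 5: P = [[3, 4, 5], [6], [7], [8]].
After inserting 2: P = [[2, 4, 5], [3], [6], [7], [8]].
After inserting 1: P = [[1, 4, 5], [2], [3], [6], [7], [8]].

The final insertion tableau P = [[1, 4, 5], [2], [3], [6], [7], [8]] has shape [3, 1, 1, 1, 1, 1].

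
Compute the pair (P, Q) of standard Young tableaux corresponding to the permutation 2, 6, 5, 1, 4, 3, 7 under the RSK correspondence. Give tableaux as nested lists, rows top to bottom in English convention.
P = [[1, 3, 7], [2, 4], [5], [6]], Q = [[1, 2, 7], [3, 5], [4], [6]]

Insert each entry of the permutation into P by Schensted row insertion, recording in Q the position of each new cell.

Insert 2: appended to row 1. P = [[2]].
Insert 6: appended to row 1. P = [[2, 6]].
Insert 5: 5 bumps 6 from row 1; 6 starts row 2. P = [[2, 5], [6]].
Insert 1: 1 bumps 2 from row 1; 2 bumps 6 from row 2; 6 starts row 3. P = [[1, 5], [2], [6]].
Insert 4: 4 bumps 5 from row 1; 5 appends to row 2. P = [[1, 4], [2, 5], [6]].
Insert 3: 3 bumps 4 from row 1; 4 bumps 5 from row 2; 5 bumps 6 from row 3; 6 starts row 4. P = [[1, 3], [2, 4], [5], [6]].
Insert 7: appended to row 1. P = [[1, 3, 7], [2, 4], [5], [6]].

So P = [[1, 3, 7], [2, 4], [5], [6]], Q = [[1, 2, 7], [3, 5], [4], [6]].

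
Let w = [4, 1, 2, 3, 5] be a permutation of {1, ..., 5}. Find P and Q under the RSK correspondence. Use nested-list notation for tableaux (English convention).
P = [[1, 2, 3, 5], [4]], Q = [[1, 3, 4, 5], [2]]

Insert each entry of the permutation into P by Schensted row insertion, recording in Q the position of each new cell.

After inserting 4: P = [[4]].
After inserting 1: P = [[1], [4]].
After inserting 2: P = [[1, 2], [4]].
After inserting 3: P = [[1, 2, 3], [4]].
After inserting 5: P = [[1, 2, 3, 5], [4]].

So P = [[1, 2, 3, 5], [4]], Q = [[1, 3, 4, 5], [2]].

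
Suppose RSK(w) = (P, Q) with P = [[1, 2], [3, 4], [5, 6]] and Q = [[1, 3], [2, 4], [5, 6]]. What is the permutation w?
5 3 6 4 1 2

Reverse RSK: for i = n, n-1, ..., 1, locate i in Q, remove the corresponding corner cell from P, and reverse-bump its entry up through P; the value ejected from row 1 is w(i).

So w = 5 3 6 4 1 2.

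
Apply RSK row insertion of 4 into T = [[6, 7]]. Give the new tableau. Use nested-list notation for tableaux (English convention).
In row 1, 4 replaces 6 (the leftmost entry greater than 4); 6 is bumped to row 2. 6 starts a new row 2. The new tableau is [[4, 7], [6]].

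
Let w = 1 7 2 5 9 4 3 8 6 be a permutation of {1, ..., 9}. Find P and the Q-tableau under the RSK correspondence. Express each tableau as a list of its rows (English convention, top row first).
Insert each entry of the permutation into P by Schensted row insertion, recording in Q the position of each new cell.

After inserting 1: P = [[1]].
After inserting 7: P = [[1, 7]].
After inserting 2: P = [[1, 2], [7]].
After inserting 5: P = [[1, 2, 5], [7]].
After inserting 9: P = [[1, 2, 5, 9], [7]].
After inserting 4: P = [[1, 2, 4, 9], [5], [7]].
After inserting 3: P = [[1, 2, 3, 9], [4], [5], [7]].
After inserting 8: P = [[1, 2, 3, 8], [4, 9], [5], [7]].
After inserting 6: P = [[1, 2, 3, 6], [4, 8], [5, 9], [7]].

So P = [[1, 2, 3, 6], [4, 8], [5, 9], [7]], Q = [[1, 2, 4, 5], [3, 8], [6, 9], [7]].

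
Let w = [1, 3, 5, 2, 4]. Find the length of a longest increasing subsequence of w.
3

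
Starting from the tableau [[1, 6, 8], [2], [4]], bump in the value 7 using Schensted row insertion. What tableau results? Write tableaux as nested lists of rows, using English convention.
[[1, 6, 7], [2, 8], [4]]

In row 1, 7 replaces 8 (the leftmost entry greater than 7); 8 is bumped to row 2. 8 is appended to row 2. The new tableau is [[1, 6, 7], [2, 8], [4]].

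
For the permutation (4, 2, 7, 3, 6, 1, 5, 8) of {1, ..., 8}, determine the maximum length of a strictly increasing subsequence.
4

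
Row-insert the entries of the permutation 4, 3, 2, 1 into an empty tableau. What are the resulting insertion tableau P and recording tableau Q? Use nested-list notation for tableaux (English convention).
P = [[1], [2], [3], [4]], Q = [[1], [2], [3], [4]]

Insert each entry of the permutation into P by Schensted row insertion, recording in Q the position of each new cell.

Insert 4: appended to row 1. P = [[4]].
Insert 3: 3 bumps 4 from row 1; 4 starts row 2. P = [[3], [4]].
Insert 2: 2 bumps 3 from row 1; 3 bumps 4 from row 2; 4 starts row 3. P = [[2], [3], [4]].
Insert 1: 1 bumps 2 from row 1; 2 bumps 3 from row 2; 3 bumps 4 from row 3; 4 starts row 4. P = [[1], [2], [3], [4]].

So P = [[1], [2], [3], [4]], Q = [[1], [2], [3], [4]].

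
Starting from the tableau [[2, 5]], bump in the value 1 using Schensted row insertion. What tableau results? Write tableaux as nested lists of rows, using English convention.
[[1, 5], [2]]

In row 1, 1 replaces 2 (the leftmost entry greater than 1); 2 is bumped to row 2. 2 starts a new row 2. The new tableau is [[1, 5], [2]].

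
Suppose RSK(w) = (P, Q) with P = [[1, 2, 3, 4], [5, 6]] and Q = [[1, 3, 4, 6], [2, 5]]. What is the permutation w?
5 1 2 6 3 4

Reverse RSK: for i = n, n-1, ..., 1, locate i in Q, remove the corresponding corner cell from P, and reverse-bump its entry up through P; the value ejected from row 1 is w(i).

So w = 5 1 2 6 3 4.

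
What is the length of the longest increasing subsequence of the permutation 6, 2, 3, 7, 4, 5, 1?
4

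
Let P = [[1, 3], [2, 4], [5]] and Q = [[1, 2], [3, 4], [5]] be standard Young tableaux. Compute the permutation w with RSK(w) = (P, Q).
Reverse RSK: for i = n, n-1, ..., 1, locate i in Q, remove the corresponding corner cell from P, and reverse-bump its entry up through P; the value ejected from row 1 is w(i).

So w = 2 5 1 4 3.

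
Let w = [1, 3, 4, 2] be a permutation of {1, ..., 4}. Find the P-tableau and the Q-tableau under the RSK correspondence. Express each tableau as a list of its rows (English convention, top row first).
P = [[1, 2, 4], [3]], Q = [[1, 2, 3], [4]]

Insert each entry of the permutation into P by Schensted row insertion, recording in Q the position of each new cell.

Insert 1: appended to row 1. P = [[1]].
Insert 3: appended to row 1. P = [[1, 3]].
Insert 4: appended to row 1. P = [[1, 3, 4]].
Insert 2: 2 bumps 3 from row 1; 3 starts row 2. P = [[1, 2, 4], [3]].

So P = [[1, 2, 4], [3]], Q = [[1, 2, 3], [4]].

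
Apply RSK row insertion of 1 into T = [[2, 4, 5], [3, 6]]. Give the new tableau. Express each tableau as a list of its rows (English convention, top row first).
[[1, 4, 5], [2, 6], [3]]

In row 1, 1 replaces 2 (the leftmost entry greater than 1); 2 is bumped to row 2. In row 2, 2 replaces 3 (the leftmost entry greater than 2); 3 is bumped to row 3. 3 starts a new row 3. The new tableau is [[1, 4, 5], [2, 6], [3]].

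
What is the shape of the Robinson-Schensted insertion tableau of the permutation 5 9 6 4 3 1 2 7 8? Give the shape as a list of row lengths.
Row-insert each entry into an empty tableau.

After inserting 5: P = [[5]].
After inserting 9: P = [[5, 9]].
After inserting 6: P = [[5, 6], [9]].
After inserting 4: P = [[4, 6], [5], [9]].
After inserting 3: P = [[3, 6], [4], [5], [9]].
After inserting 1: P = [[1, 6], [3], [4], [5], [9]].
After inserting 2: P = [[1, 2], [3, 6], [4], [5], [9]].
After inserting 7: P = [[1, 2, 7], [3, 6], [4], [5], [9]].
After inserting 8: P = [[1, 2, 7, 8], [3, 6], [4], [5], [9]].

The final insertion tableau P = [[1, 2, 7, 8], [3, 6], [4], [5], [9]] has shape [4, 2, 1, 1, 1].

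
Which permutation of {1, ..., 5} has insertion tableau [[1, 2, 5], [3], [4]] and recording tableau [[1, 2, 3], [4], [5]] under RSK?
Reverse the RSK construction: for i from n down to 1, find the cell of Q containing i, remove the entry at that cell from P, and reverse-bump it up through P; the value ejected from row 1 is w(i).

Step i=5: Q has 5 at row 3, column 1; remove 4 from row 3 of P and reverse-bump: 4 enters row 2 and ejects 3; 3 enters row 1 and ejects 2. So w(5) = 2. P is now [[1, 3, 5], [4]].
Step i=4: Q has 4 at row 2, column 1; remove 4 from row 2 of P and reverse-bump: 4 enters row 1 and ejects 3. So w(4) = 3. P is now [[1, 4, 5]].
Step i=3: Q has 3 at row 1, column 3; remove that cell from P, ejecting 5. So w(3) = 5. P is now [[1, 4]].
Step i=2: Q has 2 at row 1, column 2; remove that cell from P, ejecting 4. So w(2) = 4. P is now [[1]].
Step i=1: Q has 1 at row 1, column 1; remove that cell from P, ejecting 1. So w(1) = 1. P is now [].

So w = 1 4 5 3 2.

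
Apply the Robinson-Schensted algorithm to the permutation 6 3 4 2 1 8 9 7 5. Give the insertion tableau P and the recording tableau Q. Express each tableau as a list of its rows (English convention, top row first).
Insert each entry of the permutation into P by Schensted row insertion, recording in Q the position of each new cell.

Insert 6: appended to row 1. P = [[6]].
Insert 3: 3 bumps 6 from row 1; 6 starts row 2. P = [[3], [6]].
Insert 4: appended to row 1. P = [[3, 4], [6]].
Insert 2: 2 bumps 3 from row 1; 3 bumps 6 from row 2; 6 starts row 3. P = [[2, 4], [3], [6]].
Insert 1: 1 bumps 2 from row 1; 2 bumps 3 from row 2; 3 bumps 6 from row 3; 6 starts row 4. P = [[1, 4], [2], [3], [6]].
Insert 8: appended to row 1. P = [[1, 4, 8], [2], [3], [6]].
Insert 9: appended to row 1. P = [[1, 4, 8, 9], [2], [3], [6]].
Insert 7: 7 bumps 8 from row 1; 8 appends to row 2. P = [[1, 4, 7, 9], [2, 8], [3], [6]].
Insert 5: 5 bumps 7 from row 1; 7 bumps 8 from row 2; 8 appends to row 3. P = [[1, 4, 5, 9], [2, 7], [3, 8], [6]].

So P = [[1, 4, 5, 9], [2, 7], [3, 8], [6]], Q = [[1, 3, 6, 7], [2, 8], [4, 9], [5]].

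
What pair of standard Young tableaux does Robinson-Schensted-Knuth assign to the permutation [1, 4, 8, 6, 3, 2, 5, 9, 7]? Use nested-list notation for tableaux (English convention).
P = [[1, 2, 5, 7], [3, 6, 9], [4], [8]], Q = [[1, 2, 3, 8], [4, 7, 9], [5], [6]]

Insert each entry of the permutation into P by Schensted row insertion, recording in Q the position of each new cell.

Insert 1: appended to row 1. P = [[1]].
Insert 4: appended to row 1. P = [[1, 4]].
Insert 8: appended to row 1. P = [[1, 4, 8]].
Insert 6: 6 bumps 8 from row 1; 8 starts row 2. P = [[1, 4, 6], [8]].
Insert 3: 3 bumps 4 from row 1; 4 bumps 8 from row 2; 8 starts row 3. P = [[1, 3, 6], [4], [8]].
Insert 2: 2 bumps 3 from row 1; 3 bumps 4 from row 2; 4 bumps 8 from row 3; 8 starts row 4. P = [[1, 2, 6], [3], [4], [8]].
Insert 5: 5 bumps 6 from row 1; 6 appends to row 2. P = [[1, 2, 5], [3, 6], [4], [8]].
Insert 9: appended to row 1. P = [[1, 2, 5, 9], [3, 6], [4], [8]].
Insert 7: 7 bumps 9 from row 1; 9 appends to row 2. P = [[1, 2, 5, 7], [3, 6, 9], [4], [8]].

So P = [[1, 2, 5, 7], [3, 6, 9], [4], [8]], Q = [[1, 2, 3, 8], [4, 7, 9], [5], [6]].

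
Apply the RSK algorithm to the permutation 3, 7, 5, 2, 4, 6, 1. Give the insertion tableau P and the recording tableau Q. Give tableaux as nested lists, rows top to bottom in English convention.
P = [[1, 4, 6], [2, 5], [3], [7]], Q = [[1, 2, 6], [3, 5], [4], [7]]

Insert each entry of the permutation into P by Schensted row insertion, recording in Q the position of each new cell.

After inserting 3: P = [[3]].
After inserting 7: P = [[3, 7]].
After inserting 5: P = [[3, 5], [7]].
After inserting 2: P = [[2, 5], [3], [7]].
After inserting 4: P = [[2, 4], [3, 5], [7]].
After inserting 6: P = [[2, 4, 6], [3, 5], [7]].
After inserting 1: P = [[1, 4, 6], [2, 5], [3], [7]].

So P = [[1, 4, 6], [2, 5], [3], [7]], Q = [[1, 2, 6], [3, 5], [4], [7]].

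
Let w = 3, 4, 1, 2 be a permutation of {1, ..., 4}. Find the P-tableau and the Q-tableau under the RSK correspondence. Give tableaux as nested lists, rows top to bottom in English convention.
Insert each entry of the permutation into P by Schensted row insertion, recording in Q the position of each new cell.

Insert 3: appended to row 1. P = [[3]].
Insert 4: appended to row 1. P = [[3, 4]].
Insert 1: 1 bumps 3 from row 1; 3 starts row 2. P = [[1, 4], [3]].
Insert 2: 2 bumps 4 from row 1; 4 appends to row 2. P = [[1, 2], [3, 4]].

So P = [[1, 2], [3, 4]], Q = [[1, 2], [3, 4]].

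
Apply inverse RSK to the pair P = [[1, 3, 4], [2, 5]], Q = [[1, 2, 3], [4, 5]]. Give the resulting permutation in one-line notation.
Reverse the RSK construction: for i from n down to 1, find the cell of Q containing i, remove the entry at that cell from P, and reverse-bump it up through P; the value ejected from row 1 is w(i).

Step i=5: Q has 5 at row 2, column 2; remove 5 from row 2 of P and reverse-bump: 5 enters row 1 and ejects 4. So w(5) = 4. P is now [[1, 3, 5], [2]].
Step i=4: Q has 4 at row 2, column 1; remove 2 from row 2 of P and reverse-bump: 2 enters row 1 and ejects 1. So w(4) = 1. P is now [[2, 3, 5]].
Step i=3: Q has 3 at row 1, column 3; remove that cell from P, ejecting 5. So w(3) = 5. P is now [[2, 3]].
Step i=2: Q has 2 at row 1, column 2; remove that cell from P, ejecting 3. So w(2) = 3. P is now [[2]].
Step i=1: Q has 1 at row 1, column 1; remove that cell from P, ejecting 2. So w(1) = 2. P is now [].

So w = 2 3 5 1 4.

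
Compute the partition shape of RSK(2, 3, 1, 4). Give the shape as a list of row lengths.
[3, 1]

RSK row insertion gives P = [[1, 3, 4], [2]], which has shape [3, 1].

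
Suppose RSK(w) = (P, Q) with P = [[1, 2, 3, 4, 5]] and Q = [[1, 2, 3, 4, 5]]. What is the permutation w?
Reverse the RSK construction: for i from n down to 1, find the cell of Q containing i, remove the entry at that cell from P, and reverse-bump it up through P; the value ejected from row 1 is w(i).

Step i=5: Q has 5 at row 1, column 5; remove that cell from P, ejecting 5. So w(5) = 5. P is now [[1, 2, 3, 4]].
Step i=4: Q has 4 at row 1, column 4; remove that cell from P, ejecting 4. So w(4) = 4. P is now [[1, 2, 3]].
Step i=3: Q has 3 at row 1, column 3; remove that cell from P, ejecting 3. So w(3) = 3. P is now [[1, 2]].
Step i=2: Q has 2 at row 1, column 2; remove that cell from P, ejecting 2. So w(2) = 2. P is now [[1]].
Step i=1: Q has 1 at row 1, column 1; remove that cell from P, ejecting 1. So w(1) = 1. P is now [].

So w = 1 2 3 4 5.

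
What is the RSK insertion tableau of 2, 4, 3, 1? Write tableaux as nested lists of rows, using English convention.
After inserting 2: P = [[2]].
After inserting 4: P = [[2, 4]].
After inserting 3: P = [[2, 3], [4]].
After inserting 1: P = [[1, 3], [2], [4]].

So P = [[1, 3], [2], [4]].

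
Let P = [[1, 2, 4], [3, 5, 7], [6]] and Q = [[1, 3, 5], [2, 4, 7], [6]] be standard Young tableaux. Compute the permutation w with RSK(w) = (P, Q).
3 1 6 5 7 2 4

Reverse the RSK construction: for i from n down to 1, find the cell of Q containing i, remove the entry at that cell from P, and reverse-bump it up through P; the value ejected from row 1 is w(i).

Step i=7: Q has 7 at row 2, column 3; remove 7 from row 2 of P and reverse-bump: 7 enters row 1 and ejects 4. So w(7) = 4. P is now [[1, 2, 7], [3, 5], [6]].
Step i=6: Q has 6 at row 3, column 1; remove 6 from row 3 of P and reverse-bump: 6 enters row 2 and ejects 5; 5 enters row 1 and ejects 2. So w(6) = 2. P is now [[1, 5, 7], [3, 6]].
Step i=5: Q has 5 at row 1, column 3; remove that cell from P, ejecting 7. So w(5) = 7. P is now [[1, 5], [3, 6]].
Step i=4: Q has 4 at row 2, column 2; remove 6 from row 2 of P and reverse-bump: 6 enters row 1 and ejects 5. So w(4) = 5. P is now [[1, 6], [3]].
Step i=3: Q has 3 at row 1, column 2; remove that cell from P, ejecting 6. So w(3) = 6. P is now [[1], [3]].
Step i=2: Q has 2 at row 2, column 1; remove 3 from row 2 of P and reverse-bump: 3 enters row 1 and ejects 1. So w(2) = 1. P is now [[3]].
Step i=1: Q has 1 at row 1, column 1; remove that cell from P, ejecting 3. So w(1) = 3. P is now [].

So w = 3 1 6 5 7 2 4.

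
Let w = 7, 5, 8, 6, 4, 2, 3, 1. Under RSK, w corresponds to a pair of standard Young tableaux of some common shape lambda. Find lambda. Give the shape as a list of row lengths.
RSK row insertion gives P = [[1, 3], [2, 6], [4, 8], [5], [7]], which has shape [2, 2, 2, 1, 1].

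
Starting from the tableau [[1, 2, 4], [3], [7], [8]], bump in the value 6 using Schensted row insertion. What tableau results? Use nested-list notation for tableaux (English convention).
6 is larger than every entry of row 1, so it is appended to row 1. The new tableau is [[1, 2, 4, 6], [3], [7], [8]].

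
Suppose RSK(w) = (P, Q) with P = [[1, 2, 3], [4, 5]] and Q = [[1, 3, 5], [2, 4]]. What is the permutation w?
4 1 5 2 3

Reverse RSK: for i = n, n-1, ..., 1, locate i in Q, remove the corresponding corner cell from P, and reverse-bump its entry up through P; the value ejected from row 1 is w(i).

So w = 4 1 5 2 3.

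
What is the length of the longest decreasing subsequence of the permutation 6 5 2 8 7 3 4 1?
4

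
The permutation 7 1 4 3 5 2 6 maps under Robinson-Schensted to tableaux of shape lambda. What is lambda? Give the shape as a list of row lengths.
[4, 1, 1, 1]

Row-insert each entry into an empty tableau.

After inserting 7: P = [[7]].
After inserting 1: P = [[1], [7]].
After inserting 4: P = [[1, 4], [7]].
After inserting 3: P = [[1, 3], [4], [7]].
After inserting 5: P = [[1, 3, 5], [4], [7]].
After inserting 2: P = [[1, 2, 5], [3], [4], [7]].
After inserting 6: P = [[1, 2, 5, 6], [3], [4], [7]].

The final insertion tableau P = [[1, 2, 5, 6], [3], [4], [7]] has shape [4, 1, 1, 1].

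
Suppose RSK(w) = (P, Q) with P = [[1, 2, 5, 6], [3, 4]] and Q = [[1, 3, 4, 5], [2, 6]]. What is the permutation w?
3 1 4 5 6 2

Reverse the RSK construction: for i from n down to 1, find the cell of Q containing i, remove the entry at that cell from P, and reverse-bump it up through P; the value ejected from row 1 is w(i).

Step i=6: Q has 6 at row 2, column 2; remove 4 from row 2 of P and reverse-bump: 4 enters row 1 and ejects 2. So w(6) = 2. P is now [[1, 4, 5, 6], [3]].
Step i=5: Q has 5 at row 1, column 4; remove that cell from P, ejecting 6. So w(5) = 6. P is now [[1, 4, 5], [3]].
Step i=4: Q has 4 at row 1, column 3; remove that cell from P, ejecting 5. So w(4) = 5. P is now [[1, 4], [3]].
Step i=3: Q has 3 at row 1, column 2; remove that cell from P, ejecting 4. So w(3) = 4. P is now [[1], [3]].
Step i=2: Q has 2 at row 2, column 1; remove 3 from row 2 of P and reverse-bump: 3 enters row 1 and ejects 1. So w(2) = 1. P is now [[3]].
Step i=1: Q has 1 at row 1, column 1; remove that cell from P, ejecting 3. So w(1) = 3. P is now [].

So w = 3 1 4 5 6 2.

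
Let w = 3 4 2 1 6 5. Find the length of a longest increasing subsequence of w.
3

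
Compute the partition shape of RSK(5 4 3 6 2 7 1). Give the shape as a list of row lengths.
[3, 1, 1, 1, 1]

Row-insert each entry into an empty tableau.

After inserting 5: P = [[5]].
After inserting 4: P = [[4], [5]].
After inserting 3: P = [[3], [4], [5]].
After inserting 6: P = [[3, 6], [4], [5]].
After inserting 2: P = [[2, 6], [3], [4], [5]].
After inserting 7: P = [[2, 6, 7], [3], [4], [5]].
After inserting 1: P = [[1, 6, 7], [2], [3], [4], [5]].

The final insertion tableau P = [[1, 6, 7], [2], [3], [4], [5]] has shape [3, 1, 1, 1, 1].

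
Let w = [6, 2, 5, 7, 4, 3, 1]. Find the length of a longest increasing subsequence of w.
3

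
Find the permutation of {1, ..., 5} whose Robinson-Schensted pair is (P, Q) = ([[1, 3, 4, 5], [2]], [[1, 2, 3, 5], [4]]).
2 3 4 1 5

Reverse the RSK construction: for i from n down to 1, find the cell of Q containing i, remove the entry at that cell from P, and reverse-bump it up through P; the value ejected from row 1 is w(i).

Step i=5: Q has 5 at row 1, column 4; remove that cell from P, ejecting 5. So w(5) = 5. P is now [[1, 3, 4], [2]].
Step i=4: Q has 4 at row 2, column 1; remove 2 from row 2 of P and reverse-bump: 2 enters row 1 and ejects 1. So w(4) = 1. P is now [[2, 3, 4]].
Step i=3: Q has 3 at row 1, column 3; remove that cell from P, ejecting 4. So w(3) = 4. P is now [[2, 3]].
Step i=2: Q has 2 at row 1, column 2; remove that cell from P, ejecting 3. So w(2) = 3. P is now [[2]].
Step i=1: Q has 1 at row 1, column 1; remove that cell from P, ejecting 2. So w(1) = 2. P is now [].

So w = 2 3 4 1 5.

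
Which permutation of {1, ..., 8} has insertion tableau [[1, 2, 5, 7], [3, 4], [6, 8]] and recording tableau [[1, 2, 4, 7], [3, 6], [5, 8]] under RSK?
Reverse the RSK construction: for i from n down to 1, find the cell of Q containing i, remove the entry at that cell from P, and reverse-bump it up through P; the value ejected from row 1 is w(i).

Step i=8: Q has 8 at row 3, column 2; remove 8 from row 3 of P and reverse-bump: 8 enters row 2 and ejects 4; 4 enters row 1 and ejects 2. So w(8) = 2. P is now [[1, 4, 5, 7], [3, 8], [6]].
Step i=7: Q has 7 at row 1, column 4; remove that cell from P, ejecting 7. So w(7) = 7. P is now [[1, 4, 5], [3, 8], [6]].
Step i=6: Q has 6 at row 2, column 2; remove 8 from row 2 of P and reverse-bump: 8 enters row 1 and ejects 5. So w(6) = 5. P is now [[1, 4, 8], [3], [6]].
Step i=5: Q has 5 at row 3, column 1; remove 6 from row 3 of P and reverse-bump: 6 enters row 2 and ejects 3; 3 enters row 1 and ejects 1. So w(5) = 1. P is now [[3, 4, 8], [6]].
Step i=4: Q has 4 at row 1, column 3; remove that cell from P, ejecting 8. So w(4) = 8. P is now [[3, 4], [6]].
Step i=3: Q has 3 at row 2, column 1; remove 6 from row 2 of P and reverse-bump: 6 enters row 1 and ejects 4. So w(3) = 4. P is now [[3, 6]].
Step i=2: Q has 2 at row 1, column 2; remove that cell from P, ejecting 6. So w(2) = 6. P is now [[3]].
Step i=1: Q has 1 at row 1, column 1; remove that cell from P, ejecting 3. So w(1) = 3. P is now [].

So w = 3 6 4 8 1 5 7 2.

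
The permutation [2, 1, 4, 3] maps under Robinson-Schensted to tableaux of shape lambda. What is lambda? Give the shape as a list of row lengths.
[2, 2]

Row-insert each entry into an empty tableau.

After inserting 2: P = [[2]].
After inserting 1: P = [[1], [2]].
After inserting 4: P = [[1, 4], [2]].
After inserting 3: P = [[1, 3], [2, 4]].

The final insertion tableau P = [[1, 3], [2, 4]] has shape [2, 2].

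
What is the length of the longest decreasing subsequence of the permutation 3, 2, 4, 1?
3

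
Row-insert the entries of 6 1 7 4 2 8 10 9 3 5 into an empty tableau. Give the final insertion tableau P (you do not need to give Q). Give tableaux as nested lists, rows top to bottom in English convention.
P = [[1, 2, 3, 5], [4, 7, 8, 9], [6, 10]]

Insert 6: appended to row 1. P = [[6]].
Insert 1: 1 bumps 6 from row 1; 6 starts row 2. P = [[1], [6]].
Insert 7: appended to row 1. P = [[1, 7], [6]].
Insert 4: 4 bumps 7 from row 1; 7 appends to row 2. P = [[1, 4], [6, 7]].
Insert 2: 2 bumps 4 from row 1; 4 bumps 6 from row 2; 6 starts row 3. P = [[1, 2], [4, 7], [6]].
Insert 8: appended to row 1. P = [[1, 2, 8], [4, 7], [6]].
Insert 10: appended to row 1. P = [[1, 2, 8, 10], [4, 7], [6]].
Insert 9: 9 bumps 10 from row 1; 10 appends to row 2. P = [[1, 2, 8, 9], [4, 7, 10], [6]].
Insert 3: 3 bumps 8 from row 1; 8 bumps 10 from row 2; 10 appends to row 3. P = [[1, 2, 3, 9], [4, 7, 8], [6, 10]].
Insert 5: 5 bumps 9 from row 1; 9 appends to row 2. P = [[1, 2, 3, 5], [4, 7, 8, 9], [6, 10]].

So P = [[1, 2, 3, 5], [4, 7, 8, 9], [6, 10]].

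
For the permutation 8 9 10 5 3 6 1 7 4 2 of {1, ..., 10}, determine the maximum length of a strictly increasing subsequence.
3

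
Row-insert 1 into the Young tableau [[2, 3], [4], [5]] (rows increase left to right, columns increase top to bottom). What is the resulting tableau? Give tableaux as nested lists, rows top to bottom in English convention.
[[1, 3], [2], [4], [5]]

In row 1, 1 replaces 2 (the leftmost entry greater than 1); 2 is bumped to row 2. In row 2, 2 replaces 4 (the leftmost entry greater than 2); 4 is bumped to row 3. In row 3, 4 replaces 5 (the leftmost entry greater than 4); 5 is bumped to row 4. 5 starts a new row 4. The new tableau is [[1, 3], [2], [4], [5]].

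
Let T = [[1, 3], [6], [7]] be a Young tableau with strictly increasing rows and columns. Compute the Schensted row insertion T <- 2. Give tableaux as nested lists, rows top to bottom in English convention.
[[1, 2], [3], [6], [7]]

In row 1, 2 replaces 3 (the leftmost entry greater than 2); 3 is bumped to row 2. In row 2, 3 replaces 6 (the leftmost entry greater than 3); 6 is bumped to row 3. In row 3, 6 replaces 7 (the leftmost entry greater than 6); 7 is bumped to row 4. 7 starts a new row 4. The new tableau is [[1, 2], [3], [6], [7]].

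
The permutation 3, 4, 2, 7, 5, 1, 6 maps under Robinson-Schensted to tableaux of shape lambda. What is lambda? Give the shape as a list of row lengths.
[4, 2, 1]

RSK row insertion gives P = [[1, 4, 5, 6], [2, 7], [3]], which has shape [4, 2, 1].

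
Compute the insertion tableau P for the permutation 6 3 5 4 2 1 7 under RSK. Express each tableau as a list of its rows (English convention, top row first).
Insert 6: appended to row 1. P = [[6]].
Insert 3: 3 bumps 6 from row 1; 6 starts row 2. P = [[3], [6]].
Insert 5: appended to row 1. P = [[3, 5], [6]].
Insert 4: 4 bumps 5 from row 1; 5 bumps 6 from row 2; 6 starts row 3. P = [[3, 4], [5], [6]].
Insert 2: 2 bumps 3 from row 1; 3 bumps 5 from row 2; 5 bumps 6 from row 3; 6 starts row 4. P = [[2, 4], [3], [5], [6]].
Insert 1: 1 bumps 2 from row 1; 2 bumps 3 from row 2; 3 bumps 5 from row 3; 5 bumps 6 from row 4; 6 starts row 5. P = [[1, 4], [2], [3], [5], [6]].
Insert 7: appended to row 1. P = [[1, 4, 7], [2], [3], [5], [6]].

So P = [[1, 4, 7], [2], [3], [5], [6]].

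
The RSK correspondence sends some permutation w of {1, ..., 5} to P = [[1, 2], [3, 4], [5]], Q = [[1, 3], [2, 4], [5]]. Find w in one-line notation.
3 1 5 4 2

Reverse the RSK construction: for i from n down to 1, find the cell of Q containing i, remove the entry at that cell from P, and reverse-bump it up through P; the value ejected from row 1 is w(i).

Step i=5: Q has 5 at row 3, column 1; remove 5 from row 3 of P and reverse-bump: 5 enters row 2 and ejects 4; 4 enters row 1 and ejects 2. So w(5) = 2. P is now [[1, 4], [3, 5]].
Step i=4: Q has 4 at row 2, column 2; remove 5 from row 2 of P and reverse-bump: 5 enters row 1 and ejects 4. So w(4) = 4. P is now [[1, 5], [3]].
Step i=3: Q has 3 at row 1, column 2; remove that cell from P, ejecting 5. So w(3) = 5. P is now [[1], [3]].
Step i=2: Q has 2 at row 2, column 1; remove 3 from row 2 of P and reverse-bump: 3 enters row 1 and ejects 1. So w(2) = 1. P is now [[3]].
Step i=1: Q has 1 at row 1, column 1; remove that cell from P, ejecting 3. So w(1) = 3. P is now [].

So w = 3 1 5 4 2.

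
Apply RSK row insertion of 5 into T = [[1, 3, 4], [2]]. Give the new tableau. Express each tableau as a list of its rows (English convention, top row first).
5 is larger than every entry of row 1, so it is appended to row 1. The new tableau is [[1, 3, 4, 5], [2]].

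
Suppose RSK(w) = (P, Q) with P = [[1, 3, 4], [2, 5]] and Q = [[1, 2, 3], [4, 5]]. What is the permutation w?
Reverse the RSK construction: for i from n down to 1, find the cell of Q containing i, remove the entry at that cell from P, and reverse-bump it up through P; the value ejected from row 1 is w(i).

Step i=5: Q has 5 at row 2, column 2; remove 5 from row 2 of P and reverse-bump: 5 enters row 1 and ejects 4. So w(5) = 4. P is now [[1, 3, 5], [2]].
Step i=4: Q has 4 at row 2, column 1; remove 2 from row 2 of P and reverse-bump: 2 enters row 1 and ejects 1. So w(4) = 1. P is now [[2, 3, 5]].
Step i=3: Q has 3 at row 1, column 3; remove that cell from P, ejecting 5. So w(3) = 5. P is now [[2, 3]].
Step i=2: Q has 2 at row 1, column 2; remove that cell from P, ejecting 3. So w(2) = 3. P is now [[2]].
Step i=1: Q has 1 at row 1, column 1; remove that cell from P, ejecting 2. So w(1) = 2. P is now [].

So w = 2 3 5 1 4.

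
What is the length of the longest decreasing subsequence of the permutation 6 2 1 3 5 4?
3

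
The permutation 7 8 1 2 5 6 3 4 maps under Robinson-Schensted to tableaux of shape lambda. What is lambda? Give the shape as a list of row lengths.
Row-insert each entry into an empty tableau.

After inserting 7: P = [[7]].
After inserting 8: P = [[7, 8]].
After inserting 1: P = [[1, 8], [7]].
After inserting 2: P = [[1, 2], [7, 8]].
After inserting 5: P = [[1, 2, 5], [7, 8]].
After inserting 6: P = [[1, 2, 5, 6], [7, 8]].
After inserting 3: P = [[1, 2, 3, 6], [5, 8], [7]].
After inserting 4: P = [[1, 2, 3, 4], [5, 6], [7, 8]].

The final insertion tableau P = [[1, 2, 3, 4], [5, 6], [7, 8]] has shape [4, 2, 2].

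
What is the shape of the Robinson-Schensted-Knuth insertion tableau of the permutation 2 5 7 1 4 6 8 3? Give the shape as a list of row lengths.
Row-insert each entry into an empty tableau.

After inserting 2: P = [[2]].
After inserting 5: P = [[2, 5]].
After inserting 7: P = [[2, 5, 7]].
After inserting 1: P = [[1, 5, 7], [2]].
After inserting 4: P = [[1, 4, 7], [2, 5]].
After inserting 6: P = [[1, 4, 6], [2, 5, 7]].
After inserting 8: P = [[1, 4, 6, 8], [2, 5, 7]].
After inserting 3: P = [[1, 3, 6, 8], [2, 4, 7], [5]].

The final insertion tableau P = [[1, 3, 6, 8], [2, 4, 7], [5]] has shape [4, 3, 1].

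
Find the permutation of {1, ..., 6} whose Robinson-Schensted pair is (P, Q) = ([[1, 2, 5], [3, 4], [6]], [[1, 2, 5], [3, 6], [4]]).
3 6 4 1 5 2

Reverse RSK: for i = n, n-1, ..., 1, locate i in Q, remove the corresponding corner cell from P, and reverse-bump its entry up through P; the value ejected from row 1 is w(i).

So w = 3 6 4 1 5 2.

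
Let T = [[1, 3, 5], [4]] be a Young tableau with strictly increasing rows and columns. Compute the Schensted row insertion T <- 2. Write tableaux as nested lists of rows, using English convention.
In row 1, 2 replaces 3 (the leftmost entry greater than 2); 3 is bumped to row 2. In row 2, 3 replaces 4 (the leftmost entry greater than 3); 4 is bumped to row 3. 4 starts a new row 3. The new tableau is [[1, 2, 5], [3], [4]].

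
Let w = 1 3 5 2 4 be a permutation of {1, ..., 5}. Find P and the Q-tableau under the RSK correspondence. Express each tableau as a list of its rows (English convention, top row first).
Insert each entry of the permutation into P by Schensted row insertion, recording in Q the position of each new cell.

Insert 1: appended to row 1. P = [[1]].
Insert 3: appended to row 1. P = [[1, 3]].
Insert 5: appended to row 1. P = [[1, 3, 5]].
Insert 2: 2 bumps 3 from row 1; 3 starts row 2. P = [[1, 2, 5], [3]].
Insert 4: 4 bumps 5 from row 1; 5 appends to row 2. P = [[1, 2, 4], [3, 5]].

So P = [[1, 2, 4], [3, 5]], Q = [[1, 2, 3], [4, 5]].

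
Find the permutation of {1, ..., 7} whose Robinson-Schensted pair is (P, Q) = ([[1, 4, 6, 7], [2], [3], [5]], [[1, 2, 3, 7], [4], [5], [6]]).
Reverse RSK: for i = n, n-1, ..., 1, locate i in Q, remove the corresponding corner cell from P, and reverse-bump its entry up through P; the value ejected from row 1 is w(i).

So w = 3 5 6 4 2 1 7.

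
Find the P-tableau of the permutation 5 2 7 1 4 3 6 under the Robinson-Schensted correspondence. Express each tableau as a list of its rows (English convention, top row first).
P = [[1, 3, 6], [2, 4], [5, 7]]

Insert 5: appended to row 1. P = [[5]].
Insert 2: 2 bumps 5 from row 1; 5 starts row 2. P = [[2], [5]].
Insert 7: appended to row 1. P = [[2, 7], [5]].
Insert 1: 1 bumps 2 from row 1; 2 bumps 5 from row 2; 5 starts row 3. P = [[1, 7], [2], [5]].
Insert 4: 4 bumps 7 from row 1; 7 appends to row 2. P = [[1, 4], [2, 7], [5]].
Insert 3: 3 bumps 4 from row 1; 4 bumps 7 from row 2; 7 appends to row 3. P = [[1, 3], [2, 4], [5, 7]].
Insert 6: appended to row 1. P = [[1, 3, 6], [2, 4], [5, 7]].

So P = [[1, 3, 6], [2, 4], [5, 7]].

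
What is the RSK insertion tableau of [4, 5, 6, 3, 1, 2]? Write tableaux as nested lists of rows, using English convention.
P = [[1, 2, 6], [3, 5], [4]]

Insert 4: appended to row 1. P = [[4]].
Insert 5: appended to row 1. P = [[4, 5]].
Insert 6: appended to row 1. P = [[4, 5, 6]].
Insert 3: 3 bumps 4 from row 1; 4 starts row 2. P = [[3, 5, 6], [4]].
Insert 1: 1 bumps 3 from row 1; 3 bumps 4 from row 2; 4 starts row 3. P = [[1, 5, 6], [3], [4]].
Insert 2: 2 bumps 5 from row 1; 5 appends to row 2. P = [[1, 2, 6], [3, 5], [4]].

So P = [[1, 2, 6], [3, 5], [4]].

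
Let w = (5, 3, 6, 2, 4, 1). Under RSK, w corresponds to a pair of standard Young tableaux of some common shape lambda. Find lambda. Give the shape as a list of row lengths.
[2, 2, 1, 1]

Row-insert each entry into an empty tableau.

After inserting 5: P = [[5]].
After inserting 3: P = [[3], [5]].
After inserting 6: P = [[3, 6], [5]].
After inserting 2: P = [[2, 6], [3], [5]].
After inserting 4: P = [[2, 4], [3, 6], [5]].
After inserting 1: P = [[1, 4], [2, 6], [3], [5]].

The final insertion tableau P = [[1, 4], [2, 6], [3], [5]] has shape [2, 2, 1, 1].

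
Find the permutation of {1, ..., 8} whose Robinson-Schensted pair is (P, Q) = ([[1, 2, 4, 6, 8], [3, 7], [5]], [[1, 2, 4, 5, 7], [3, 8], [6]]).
1 5 3 4 7 2 8 6

Reverse the RSK construction: for i from n down to 1, find the cell of Q containing i, remove the entry at that cell from P, and reverse-bump it up through P; the value ejected from row 1 is w(i).

Step i=8: Q has 8 at row 2, column 2; remove 7 from row 2 of P and reverse-bump: 7 enters row 1 and ejects 6. So w(8) = 6. P is now [[1, 2, 4, 7, 8], [3], [5]].
Step i=7: Q has 7 at row 1, column 5; remove that cell from P, ejecting 8. So w(7) = 8. P is now [[1, 2, 4, 7], [3], [5]].
Step i=6: Q has 6 at row 3, column 1; remove 5 from row 3 of P and reverse-bump: 5 enters row 2 and ejects 3; 3 enters row 1 and ejects 2. So w(6) = 2. P is now [[1, 3, 4, 7], [5]].
Step i=5: Q has 5 at row 1, column 4; remove that cell from P, ejecting 7. So w(5) = 7. P is now [[1, 3, 4], [5]].
Step i=4: Q has 4 at row 1, column 3; remove that cell from P, ejecting 4. So w(4) = 4. P is now [[1, 3], [5]].
Step i=3: Q has 3 at row 2, column 1; remove 5 from row 2 of P and reverse-bump: 5 enters row 1 and ejects 3. So w(3) = 3. P is now [[1, 5]].
Step i=2: Q has 2 at row 1, column 2; remove that cell from P, ejecting 5. So w(2) = 5. P is now [[1]].
Step i=1: Q has 1 at row 1, column 1; remove that cell from P, ejecting 1. So w(1) = 1. P is now [].

So w = 1 5 3 4 7 2 8 6.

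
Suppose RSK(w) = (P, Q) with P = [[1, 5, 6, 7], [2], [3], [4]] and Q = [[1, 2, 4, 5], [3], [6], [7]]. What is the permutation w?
4 5 3 6 7 2 1

Reverse the RSK construction: for i from n down to 1, find the cell of Q containing i, remove the entry at that cell from P, and reverse-bump it up through P; the value ejected from row 1 is w(i).

Step i=7: Q has 7 at row 4, column 1; remove 4 from row 4 of P and reverse-bump: 4 enters row 3 and ejects 3; 3 enters row 2 and ejects 2; 2 enters row 1 and ejects 1. So w(7) = 1. P is now [[2, 5, 6, 7], [3], [4]].
Step i=6: Q has 6 at row 3, column 1; remove 4 from row 3 of P and reverse-bump: 4 enters row 2 and ejects 3; 3 enters row 1 and ejects 2. So w(6) = 2. P is now [[3, 5, 6, 7], [4]].
Step i=5: Q has 5 at row 1, column 4; remove that cell from P, ejecting 7. So w(5) = 7. P is now [[3, 5, 6], [4]].
Step i=4: Q has 4 at row 1, column 3; remove that cell from P, ejecting 6. So w(4) = 6. P is now [[3, 5], [4]].
Step i=3: Q has 3 at row 2, column 1; remove 4 from row 2 of P and reverse-bump: 4 enters row 1 and ejects 3. So w(3) = 3. P is now [[4, 5]].
Step i=2: Q has 2 at row 1, column 2; remove that cell from P, ejecting 5. So w(2) = 5. P is now [[4]].
Step i=1: Q has 1 at row 1, column 1; remove that cell from P, ejecting 4. So w(1) = 4. P is now [].

So w = 4 5 3 6 7 2 1.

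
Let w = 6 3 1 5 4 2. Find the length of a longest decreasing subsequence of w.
4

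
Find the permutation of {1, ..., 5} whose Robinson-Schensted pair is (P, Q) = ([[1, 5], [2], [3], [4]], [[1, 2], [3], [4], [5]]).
Reverse the RSK construction: for i from n down to 1, find the cell of Q containing i, remove the entry at that cell from P, and reverse-bump it up through P; the value ejected from row 1 is w(i).

Step i=5: Q has 5 at row 4, column 1; remove 4 from row 4 of P and reverse-bump: 4 enters row 3 and ejects 3; 3 enters row 2 and ejects 2; 2 enters row 1 and ejects 1. So w(5) = 1. P is now [[2, 5], [3], [4]].
Step i=4: Q has 4 at row 3, column 1; remove 4 from row 3 of P and reverse-bump: 4 enters row 2 and ejects 3; 3 enters row 1 and ejects 2. So w(4) = 2. P is now [[3, 5], [4]].
Step i=3: Q has 3 at row 2, column 1; remove 4 from row 2 of P and reverse-bump: 4 enters row 1 and ejects 3. So w(3) = 3. P is now [[4, 5]].
Step i=2: Q has 2 at row 1, column 2; remove that cell from P, ejecting 5. So w(2) = 5. P is now [[4]].
Step i=1: Q has 1 at row 1, column 1; remove that cell from P, ejecting 4. So w(1) = 4. P is now [].

So w = 4 5 3 2 1.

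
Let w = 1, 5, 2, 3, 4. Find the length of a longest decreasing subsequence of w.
2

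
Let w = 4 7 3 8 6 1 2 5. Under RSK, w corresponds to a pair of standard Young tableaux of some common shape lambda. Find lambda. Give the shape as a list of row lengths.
[3, 3, 2]

Row-insert each entry into an empty tableau.

After inserting 4: P = [[4]].
After inserting 7: P = [[4, 7]].
After inserting 3: P = [[3, 7], [4]].
After inserting 8: P = [[3, 7, 8], [4]].
After inserting 6: P = [[3, 6, 8], [4, 7]].
After inserting 1: P = [[1, 6, 8], [3, 7], [4]].
After inserting 2: P = [[1, 2, 8], [3, 6], [4, 7]].
After inserting 5: P = [[1, 2, 5], [3, 6, 8], [4, 7]].

The final insertion tableau P = [[1, 2, 5], [3, 6, 8], [4, 7]] has shape [3, 3, 2].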